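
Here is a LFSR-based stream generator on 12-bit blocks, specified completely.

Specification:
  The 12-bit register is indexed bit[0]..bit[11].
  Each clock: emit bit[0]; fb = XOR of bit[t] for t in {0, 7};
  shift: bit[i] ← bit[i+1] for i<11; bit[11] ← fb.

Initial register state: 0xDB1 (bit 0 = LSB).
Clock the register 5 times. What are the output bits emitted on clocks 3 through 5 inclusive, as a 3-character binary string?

001

reg_0 = 0xDB1
clock 1: out=1, reg = 0x6D8
clock 2: out=0, reg = 0xB6C
clock 3: out=0, reg = 0x5B6
clock 4: out=0, reg = 0xADB
clock 5: out=1, reg = 0x56D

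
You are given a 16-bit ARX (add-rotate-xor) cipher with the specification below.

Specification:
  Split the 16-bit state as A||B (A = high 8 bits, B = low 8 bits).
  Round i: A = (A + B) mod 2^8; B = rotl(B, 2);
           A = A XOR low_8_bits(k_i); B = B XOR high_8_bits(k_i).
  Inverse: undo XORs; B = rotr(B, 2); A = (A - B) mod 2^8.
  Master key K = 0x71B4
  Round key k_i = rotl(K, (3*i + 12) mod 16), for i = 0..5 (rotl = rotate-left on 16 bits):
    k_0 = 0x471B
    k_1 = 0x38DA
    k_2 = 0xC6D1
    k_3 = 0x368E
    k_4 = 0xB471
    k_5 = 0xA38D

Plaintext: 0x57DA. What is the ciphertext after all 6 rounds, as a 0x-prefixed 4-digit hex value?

s_0 = plaintext = 0x57DA
s_1 = Round(s_0, k_0) = 0x2A2C
s_2 = Round(s_1, k_1) = 0x8C88
s_3 = Round(s_2, k_2) = 0xC5E4
s_4 = Round(s_3, k_3) = 0x27A5
s_5 = Round(s_4, k_4) = 0xBD22
s_6 = Round(s_5, k_5) = 0x522B

0x522B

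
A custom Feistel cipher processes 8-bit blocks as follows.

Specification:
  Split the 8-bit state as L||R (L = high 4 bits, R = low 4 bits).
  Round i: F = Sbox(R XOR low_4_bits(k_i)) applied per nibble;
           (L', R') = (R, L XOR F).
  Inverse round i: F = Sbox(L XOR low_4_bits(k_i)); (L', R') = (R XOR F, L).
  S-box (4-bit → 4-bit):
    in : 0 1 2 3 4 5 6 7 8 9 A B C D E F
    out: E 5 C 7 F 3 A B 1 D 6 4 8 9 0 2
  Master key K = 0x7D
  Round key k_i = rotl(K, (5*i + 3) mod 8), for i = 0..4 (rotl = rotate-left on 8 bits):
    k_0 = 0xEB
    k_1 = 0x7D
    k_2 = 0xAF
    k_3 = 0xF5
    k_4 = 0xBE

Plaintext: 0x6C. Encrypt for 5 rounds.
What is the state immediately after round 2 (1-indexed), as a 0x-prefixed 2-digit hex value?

s_0 = plaintext = 0x6C
s_1 = Round(s_0, k_0) = 0xCD
s_2 = Round(s_1, k_1) = 0xD2
s_3 = Round(s_2, k_2) = 0x24
s_4 = Round(s_3, k_3) = 0x47
s_5 = Round(s_4, k_4) = 0x79

0xD2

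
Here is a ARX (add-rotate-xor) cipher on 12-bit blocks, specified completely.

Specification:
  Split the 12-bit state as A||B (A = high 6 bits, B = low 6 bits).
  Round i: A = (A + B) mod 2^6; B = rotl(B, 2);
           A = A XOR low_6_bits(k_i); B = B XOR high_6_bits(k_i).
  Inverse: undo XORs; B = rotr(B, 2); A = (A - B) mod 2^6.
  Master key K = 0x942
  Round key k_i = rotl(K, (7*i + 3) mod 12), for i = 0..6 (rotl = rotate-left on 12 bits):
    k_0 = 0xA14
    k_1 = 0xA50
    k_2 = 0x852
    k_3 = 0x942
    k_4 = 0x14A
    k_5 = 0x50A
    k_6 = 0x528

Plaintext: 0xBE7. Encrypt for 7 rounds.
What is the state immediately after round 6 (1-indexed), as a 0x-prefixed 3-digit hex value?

s_0 = plaintext = 0xBE7
s_1 = Round(s_0, k_0) = 0x0B6
s_2 = Round(s_1, k_1) = 0xA32
s_3 = Round(s_2, k_2) = 0x22A
s_4 = Round(s_3, k_3) = 0xC0F
s_5 = Round(s_4, k_4) = 0xD79
s_6 = Round(s_5, k_5) = 0x933
s_7 = Round(s_6, k_6) = 0xFDB

0x933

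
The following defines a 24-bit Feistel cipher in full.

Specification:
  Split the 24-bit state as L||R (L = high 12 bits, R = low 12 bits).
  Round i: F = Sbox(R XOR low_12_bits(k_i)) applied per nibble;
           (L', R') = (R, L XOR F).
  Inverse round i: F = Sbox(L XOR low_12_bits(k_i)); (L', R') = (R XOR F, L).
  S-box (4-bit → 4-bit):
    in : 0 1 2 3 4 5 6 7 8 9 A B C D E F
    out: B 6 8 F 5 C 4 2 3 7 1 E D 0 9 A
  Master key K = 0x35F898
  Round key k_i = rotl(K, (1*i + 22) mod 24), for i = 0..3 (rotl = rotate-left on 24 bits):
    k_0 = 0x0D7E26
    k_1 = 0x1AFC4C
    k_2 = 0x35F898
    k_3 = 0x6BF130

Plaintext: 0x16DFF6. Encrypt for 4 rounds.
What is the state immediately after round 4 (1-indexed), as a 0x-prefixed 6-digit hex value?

s_0 = plaintext = 0x16DFF6
s_1 = Round(s_0, k_0) = 0xFF6766
s_2 = Round(s_1, k_1) = 0x766177
s_3 = Round(s_2, k_2) = 0x1770FC
s_4 = Round(s_3, k_3) = 0x0FC7AA

0x0FC7AA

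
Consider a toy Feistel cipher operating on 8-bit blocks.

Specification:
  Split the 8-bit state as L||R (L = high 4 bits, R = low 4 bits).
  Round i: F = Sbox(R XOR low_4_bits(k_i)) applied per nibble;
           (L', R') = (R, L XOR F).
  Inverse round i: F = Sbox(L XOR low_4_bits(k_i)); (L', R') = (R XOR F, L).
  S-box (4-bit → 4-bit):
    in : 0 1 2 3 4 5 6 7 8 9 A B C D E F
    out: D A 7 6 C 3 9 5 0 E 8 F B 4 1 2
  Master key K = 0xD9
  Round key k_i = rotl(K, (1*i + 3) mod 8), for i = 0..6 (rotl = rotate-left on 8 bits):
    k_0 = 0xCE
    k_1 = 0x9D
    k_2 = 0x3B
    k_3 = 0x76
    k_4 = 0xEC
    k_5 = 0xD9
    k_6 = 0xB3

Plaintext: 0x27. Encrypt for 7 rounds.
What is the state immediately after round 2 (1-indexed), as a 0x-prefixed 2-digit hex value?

0xCD

s_0 = plaintext = 0x27
s_1 = Round(s_0, k_0) = 0x7C
s_2 = Round(s_1, k_1) = 0xCD
s_3 = Round(s_2, k_2) = 0xD5
s_4 = Round(s_3, k_3) = 0x5B
s_5 = Round(s_4, k_4) = 0xB0
s_6 = Round(s_5, k_5) = 0x05
s_7 = Round(s_6, k_6) = 0x59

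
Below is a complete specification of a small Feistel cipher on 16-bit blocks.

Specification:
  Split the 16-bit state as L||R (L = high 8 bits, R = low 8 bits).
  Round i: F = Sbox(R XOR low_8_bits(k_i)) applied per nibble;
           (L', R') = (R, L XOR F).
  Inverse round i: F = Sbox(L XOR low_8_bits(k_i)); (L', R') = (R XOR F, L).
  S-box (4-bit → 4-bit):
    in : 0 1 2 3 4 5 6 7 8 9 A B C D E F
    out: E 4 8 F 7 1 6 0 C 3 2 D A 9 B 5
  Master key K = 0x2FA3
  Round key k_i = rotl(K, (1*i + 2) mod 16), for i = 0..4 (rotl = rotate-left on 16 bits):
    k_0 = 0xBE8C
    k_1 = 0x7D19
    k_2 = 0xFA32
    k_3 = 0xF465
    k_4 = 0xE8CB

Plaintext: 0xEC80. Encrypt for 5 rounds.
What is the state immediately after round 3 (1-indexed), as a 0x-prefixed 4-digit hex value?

s_0 = plaintext = 0xEC80
s_1 = Round(s_0, k_0) = 0x8006
s_2 = Round(s_1, k_1) = 0x06C5
s_3 = Round(s_2, k_2) = 0xC556
s_4 = Round(s_3, k_3) = 0x563A
s_5 = Round(s_4, k_4) = 0x3A02

0xC556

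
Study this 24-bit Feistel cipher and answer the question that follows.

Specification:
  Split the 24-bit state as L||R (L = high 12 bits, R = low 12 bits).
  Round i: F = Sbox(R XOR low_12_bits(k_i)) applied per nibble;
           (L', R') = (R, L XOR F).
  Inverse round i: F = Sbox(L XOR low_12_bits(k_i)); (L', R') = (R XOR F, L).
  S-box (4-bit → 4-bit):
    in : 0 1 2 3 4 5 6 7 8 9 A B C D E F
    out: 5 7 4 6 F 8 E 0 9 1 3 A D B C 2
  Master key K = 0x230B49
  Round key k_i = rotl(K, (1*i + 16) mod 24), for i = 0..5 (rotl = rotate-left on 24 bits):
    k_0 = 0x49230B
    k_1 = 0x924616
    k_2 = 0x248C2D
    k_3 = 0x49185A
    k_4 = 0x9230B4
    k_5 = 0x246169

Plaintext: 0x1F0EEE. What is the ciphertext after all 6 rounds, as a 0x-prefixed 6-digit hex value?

0x6CC6BF

s_0 = plaintext = 0x1F0EEE
s_1 = Round(s_0, k_0) = 0xEEEA38
s_2 = Round(s_1, k_1) = 0xA383A2
s_3 = Round(s_2, k_2) = 0x3A28AA
s_4 = Round(s_3, k_3) = 0x8AA687
s_5 = Round(s_4, k_4) = 0x6876CC
s_6 = Round(s_5, k_5) = 0x6CC6BF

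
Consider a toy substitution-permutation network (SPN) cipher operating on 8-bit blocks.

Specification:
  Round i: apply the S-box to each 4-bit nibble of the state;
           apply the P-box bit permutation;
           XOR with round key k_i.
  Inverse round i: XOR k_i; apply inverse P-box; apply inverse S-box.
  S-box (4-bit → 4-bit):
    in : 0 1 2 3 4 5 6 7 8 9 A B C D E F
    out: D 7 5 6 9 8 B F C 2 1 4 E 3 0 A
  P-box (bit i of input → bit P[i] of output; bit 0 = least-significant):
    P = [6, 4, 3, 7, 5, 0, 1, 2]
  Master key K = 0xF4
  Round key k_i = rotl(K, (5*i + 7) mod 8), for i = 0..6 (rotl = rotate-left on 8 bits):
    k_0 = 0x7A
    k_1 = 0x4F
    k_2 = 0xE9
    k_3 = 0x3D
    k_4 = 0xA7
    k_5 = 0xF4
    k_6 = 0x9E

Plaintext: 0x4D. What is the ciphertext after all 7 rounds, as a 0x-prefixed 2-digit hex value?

0x88

s_0 = plaintext = 0x4D
s_1 = Round(s_0, k_0) = 0x0E
s_2 = Round(s_1, k_1) = 0x69
s_3 = Round(s_2, k_2) = 0xDC
s_4 = Round(s_3, k_3) = 0x84
s_5 = Round(s_4, k_4) = 0x61
s_6 = Round(s_5, k_5) = 0x89
s_7 = Round(s_6, k_6) = 0x88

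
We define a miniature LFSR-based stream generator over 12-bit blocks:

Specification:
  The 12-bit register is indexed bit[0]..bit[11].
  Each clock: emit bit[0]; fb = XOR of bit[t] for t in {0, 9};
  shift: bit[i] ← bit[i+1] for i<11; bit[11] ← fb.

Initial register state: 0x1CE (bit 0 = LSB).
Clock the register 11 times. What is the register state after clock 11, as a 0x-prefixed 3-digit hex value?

0x07C

reg_0 = 0x1CE
clock 1: out=0, reg = 0x0E7
clock 2: out=1, reg = 0x873
clock 3: out=1, reg = 0xC39
clock 4: out=1, reg = 0xE1C
clock 5: out=0, reg = 0xF0E
clock 6: out=0, reg = 0xF87
clock 7: out=1, reg = 0x7C3
clock 8: out=1, reg = 0x3E1
clock 9: out=1, reg = 0x1F0
clock 10: out=0, reg = 0x0F8
clock 11: out=0, reg = 0x07C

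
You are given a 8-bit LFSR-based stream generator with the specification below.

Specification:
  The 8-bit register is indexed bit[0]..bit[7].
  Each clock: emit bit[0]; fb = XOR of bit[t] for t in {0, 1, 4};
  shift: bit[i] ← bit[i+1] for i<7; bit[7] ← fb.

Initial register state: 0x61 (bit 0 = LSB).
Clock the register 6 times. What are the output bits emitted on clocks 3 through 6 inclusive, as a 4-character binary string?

reg_0 = 0x61
clock 1: out=1, reg = 0xB0
clock 2: out=0, reg = 0xD8
clock 3: out=0, reg = 0xEC
clock 4: out=0, reg = 0x76
clock 5: out=0, reg = 0x3B
clock 6: out=1, reg = 0x9D

0001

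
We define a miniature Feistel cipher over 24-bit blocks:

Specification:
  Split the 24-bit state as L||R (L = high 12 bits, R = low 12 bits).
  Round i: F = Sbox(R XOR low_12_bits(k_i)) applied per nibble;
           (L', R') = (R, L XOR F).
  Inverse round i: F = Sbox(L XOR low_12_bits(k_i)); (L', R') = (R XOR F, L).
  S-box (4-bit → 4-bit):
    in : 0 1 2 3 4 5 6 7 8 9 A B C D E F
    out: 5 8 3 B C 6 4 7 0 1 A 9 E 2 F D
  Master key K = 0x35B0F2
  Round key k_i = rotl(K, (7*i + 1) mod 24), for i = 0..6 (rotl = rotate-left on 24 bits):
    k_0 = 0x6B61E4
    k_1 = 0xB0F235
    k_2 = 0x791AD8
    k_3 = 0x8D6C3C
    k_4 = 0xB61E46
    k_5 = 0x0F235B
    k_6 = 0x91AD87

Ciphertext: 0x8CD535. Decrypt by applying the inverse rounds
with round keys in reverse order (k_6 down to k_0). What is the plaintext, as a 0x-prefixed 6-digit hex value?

0x86BA24

s_0 = ciphertext = 0x8CD535
s_1 = InvRound(s_0, k_6) = 0x3FF8CD
s_2 = InvRound(s_1, k_5) = 0xD613FF
s_3 = InvRound(s_2, k_4) = 0x8C8D61
s_4 = InvRound(s_3, k_3) = 0x1BD8C8
s_5 = InvRound(s_4, k_2) = 0x18E1BD
s_6 = InvRound(s_5, k_1) = 0xA2418E
s_7 = InvRound(s_6, k_0) = 0x86BA24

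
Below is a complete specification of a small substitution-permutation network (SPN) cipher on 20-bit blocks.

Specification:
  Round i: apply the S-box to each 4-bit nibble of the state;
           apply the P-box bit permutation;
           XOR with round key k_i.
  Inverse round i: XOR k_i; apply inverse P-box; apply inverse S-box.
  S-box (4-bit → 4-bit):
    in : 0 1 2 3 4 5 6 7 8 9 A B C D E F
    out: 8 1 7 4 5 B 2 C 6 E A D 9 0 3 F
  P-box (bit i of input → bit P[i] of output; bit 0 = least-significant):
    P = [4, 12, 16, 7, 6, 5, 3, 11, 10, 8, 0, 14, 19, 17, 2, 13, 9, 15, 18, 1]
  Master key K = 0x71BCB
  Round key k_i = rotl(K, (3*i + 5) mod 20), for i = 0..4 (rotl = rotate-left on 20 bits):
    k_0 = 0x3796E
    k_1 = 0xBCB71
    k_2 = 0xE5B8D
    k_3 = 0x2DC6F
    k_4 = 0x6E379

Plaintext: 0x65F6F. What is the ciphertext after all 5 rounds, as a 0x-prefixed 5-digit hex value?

s_0 = plaintext = 0x65F6F
s_1 = Round(s_0, k_0) = 0x88CDF
s_2 = Round(s_1, k_1) = 0xC1FE5
s_3 = Round(s_2, k_2) = 0x60C7E
s_4 = Round(s_3, k_3) = 0x22077
s_5 = Round(s_4, k_4) = 0x929F5

0x929F5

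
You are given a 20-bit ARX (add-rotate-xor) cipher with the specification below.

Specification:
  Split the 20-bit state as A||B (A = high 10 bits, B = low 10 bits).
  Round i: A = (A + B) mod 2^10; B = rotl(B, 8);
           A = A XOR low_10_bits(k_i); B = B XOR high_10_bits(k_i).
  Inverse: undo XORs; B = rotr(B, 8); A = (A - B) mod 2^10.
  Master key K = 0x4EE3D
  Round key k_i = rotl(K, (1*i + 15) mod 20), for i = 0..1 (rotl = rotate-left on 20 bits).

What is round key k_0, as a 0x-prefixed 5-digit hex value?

0xEA771

K = 0x4EE3D
k_0 = rotl(K, (1*0+15) mod 20) = rotl(K, 15) = 0xEA771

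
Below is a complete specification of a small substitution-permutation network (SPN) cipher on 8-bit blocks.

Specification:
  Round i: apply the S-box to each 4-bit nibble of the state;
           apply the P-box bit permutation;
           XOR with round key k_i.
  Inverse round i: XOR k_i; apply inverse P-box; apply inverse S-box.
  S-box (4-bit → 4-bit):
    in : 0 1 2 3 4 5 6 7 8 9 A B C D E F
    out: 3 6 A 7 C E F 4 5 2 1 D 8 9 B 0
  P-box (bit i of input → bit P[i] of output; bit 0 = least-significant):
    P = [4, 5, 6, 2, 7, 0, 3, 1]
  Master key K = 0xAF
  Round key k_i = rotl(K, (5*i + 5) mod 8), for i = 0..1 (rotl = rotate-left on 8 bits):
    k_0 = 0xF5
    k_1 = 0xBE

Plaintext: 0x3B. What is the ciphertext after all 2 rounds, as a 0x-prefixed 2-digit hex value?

0xED

s_0 = plaintext = 0x3B
s_1 = Round(s_0, k_0) = 0x28
s_2 = Round(s_1, k_1) = 0xED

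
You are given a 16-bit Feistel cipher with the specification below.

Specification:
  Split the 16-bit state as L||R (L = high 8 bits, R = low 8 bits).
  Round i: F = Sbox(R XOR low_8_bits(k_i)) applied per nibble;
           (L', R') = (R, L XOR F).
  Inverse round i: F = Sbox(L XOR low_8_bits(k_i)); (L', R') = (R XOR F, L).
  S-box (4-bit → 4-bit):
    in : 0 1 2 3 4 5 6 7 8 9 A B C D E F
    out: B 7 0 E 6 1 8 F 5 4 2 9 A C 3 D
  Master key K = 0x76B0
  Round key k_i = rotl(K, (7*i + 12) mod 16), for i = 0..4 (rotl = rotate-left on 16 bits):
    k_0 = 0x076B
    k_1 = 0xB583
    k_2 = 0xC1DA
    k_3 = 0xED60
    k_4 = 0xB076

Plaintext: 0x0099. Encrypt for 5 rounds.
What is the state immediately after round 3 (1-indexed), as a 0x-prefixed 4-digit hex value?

s_0 = plaintext = 0x0099
s_1 = Round(s_0, k_0) = 0x99D0
s_2 = Round(s_1, k_1) = 0xD087
s_3 = Round(s_2, k_2) = 0x87CC
s_4 = Round(s_3, k_3) = 0xCCAD
s_5 = Round(s_4, k_4) = 0xAD05

0x87CC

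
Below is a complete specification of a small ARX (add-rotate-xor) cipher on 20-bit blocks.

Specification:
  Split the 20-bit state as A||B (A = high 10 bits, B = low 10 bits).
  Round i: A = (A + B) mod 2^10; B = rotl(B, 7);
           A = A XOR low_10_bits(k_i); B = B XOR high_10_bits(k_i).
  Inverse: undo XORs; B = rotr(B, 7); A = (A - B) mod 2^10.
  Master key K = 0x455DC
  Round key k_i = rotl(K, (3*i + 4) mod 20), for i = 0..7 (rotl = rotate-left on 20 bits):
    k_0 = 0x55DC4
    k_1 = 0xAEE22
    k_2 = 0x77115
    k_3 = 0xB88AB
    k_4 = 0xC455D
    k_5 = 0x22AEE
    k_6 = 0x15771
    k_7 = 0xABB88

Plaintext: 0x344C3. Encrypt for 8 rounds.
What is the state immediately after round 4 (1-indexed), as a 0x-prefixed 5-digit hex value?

s_0 = plaintext = 0x344C3
s_1 = Round(s_0, k_0) = 0x140CF
s_2 = Round(s_1, k_1) = 0xCF522
s_3 = Round(s_2, k_2) = 0x528F8
s_4 = Round(s_3, k_3) = 0xBA6FD
s_5 = Round(s_4, k_4) = 0x2EDCE
s_6 = Round(s_5, k_5) = 0x19FB3
s_7 = Round(s_6, k_6) = 0xDADA3
s_8 = Round(s_7, k_7) = 0xA1B1A

0xBA6FD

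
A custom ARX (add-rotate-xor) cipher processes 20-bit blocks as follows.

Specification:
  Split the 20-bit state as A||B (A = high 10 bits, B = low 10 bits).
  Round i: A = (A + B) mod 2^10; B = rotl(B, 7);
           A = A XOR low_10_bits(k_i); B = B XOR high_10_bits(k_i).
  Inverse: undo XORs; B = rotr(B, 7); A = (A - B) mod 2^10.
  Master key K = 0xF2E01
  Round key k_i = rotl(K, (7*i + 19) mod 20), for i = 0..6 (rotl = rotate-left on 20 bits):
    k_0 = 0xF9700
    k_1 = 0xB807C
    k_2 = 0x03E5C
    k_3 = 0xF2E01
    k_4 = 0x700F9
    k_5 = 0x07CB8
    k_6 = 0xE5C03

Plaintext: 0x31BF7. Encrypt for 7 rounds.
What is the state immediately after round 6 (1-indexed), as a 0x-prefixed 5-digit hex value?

0x7975E

s_0 = plaintext = 0x31BF7
s_1 = Round(s_0, k_0) = 0xEF41B
s_2 = Round(s_1, k_1) = 0xE9363
s_3 = Round(s_2, k_2) = 0x56DE3
s_4 = Round(s_3, k_3) = 0x4FE77
s_5 = Round(s_4, k_4) = 0xD3E0E
s_6 = Round(s_5, k_5) = 0x7975E
s_7 = Round(s_6, k_6) = 0x500FC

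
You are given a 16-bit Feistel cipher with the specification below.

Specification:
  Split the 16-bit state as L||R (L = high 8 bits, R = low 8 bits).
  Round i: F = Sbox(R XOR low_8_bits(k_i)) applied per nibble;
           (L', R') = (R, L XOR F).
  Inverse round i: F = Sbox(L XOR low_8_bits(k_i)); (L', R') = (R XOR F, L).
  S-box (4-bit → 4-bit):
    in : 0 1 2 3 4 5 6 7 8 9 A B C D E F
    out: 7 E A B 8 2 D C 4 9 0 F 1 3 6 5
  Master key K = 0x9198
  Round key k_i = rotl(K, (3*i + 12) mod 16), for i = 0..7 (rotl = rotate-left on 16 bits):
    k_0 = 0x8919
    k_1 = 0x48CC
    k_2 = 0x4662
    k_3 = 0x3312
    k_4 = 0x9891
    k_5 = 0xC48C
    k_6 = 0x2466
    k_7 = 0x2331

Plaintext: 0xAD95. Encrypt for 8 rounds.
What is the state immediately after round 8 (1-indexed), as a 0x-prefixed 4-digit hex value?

s_0 = plaintext = 0xAD95
s_1 = Round(s_0, k_0) = 0x95EC
s_2 = Round(s_1, k_1) = 0xEC32
s_3 = Round(s_2, k_2) = 0x32CB
s_4 = Round(s_3, k_3) = 0xCB0B
s_5 = Round(s_4, k_4) = 0x0B5B
s_6 = Round(s_5, k_5) = 0x5B37
s_7 = Round(s_6, k_6) = 0x3775
s_8 = Round(s_7, k_7) = 0x75BF

0x75BF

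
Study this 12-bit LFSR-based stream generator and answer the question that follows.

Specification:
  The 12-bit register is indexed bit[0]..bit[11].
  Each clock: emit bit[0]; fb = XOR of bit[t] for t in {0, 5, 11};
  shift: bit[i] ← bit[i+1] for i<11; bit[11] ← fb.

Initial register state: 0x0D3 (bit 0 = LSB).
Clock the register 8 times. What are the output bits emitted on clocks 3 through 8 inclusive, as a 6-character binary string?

001011

reg_0 = 0x0D3
clock 1: out=1, reg = 0x869
clock 2: out=1, reg = 0xC34
clock 3: out=0, reg = 0x61A
clock 4: out=0, reg = 0x30D
clock 5: out=1, reg = 0x986
clock 6: out=0, reg = 0xCC3
clock 7: out=1, reg = 0x661
clock 8: out=1, reg = 0x330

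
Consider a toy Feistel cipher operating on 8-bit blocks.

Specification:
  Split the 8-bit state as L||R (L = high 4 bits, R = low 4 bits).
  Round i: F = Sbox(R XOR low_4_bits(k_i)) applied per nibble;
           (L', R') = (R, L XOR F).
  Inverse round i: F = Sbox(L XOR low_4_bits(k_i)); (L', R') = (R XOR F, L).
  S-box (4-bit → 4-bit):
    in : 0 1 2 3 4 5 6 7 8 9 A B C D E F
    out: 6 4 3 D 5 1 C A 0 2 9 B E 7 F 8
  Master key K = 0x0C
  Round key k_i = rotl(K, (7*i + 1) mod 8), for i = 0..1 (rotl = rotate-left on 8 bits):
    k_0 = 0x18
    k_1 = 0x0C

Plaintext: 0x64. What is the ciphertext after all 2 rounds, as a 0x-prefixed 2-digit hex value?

s_0 = plaintext = 0x64
s_1 = Round(s_0, k_0) = 0x48
s_2 = Round(s_1, k_1) = 0x81

0x81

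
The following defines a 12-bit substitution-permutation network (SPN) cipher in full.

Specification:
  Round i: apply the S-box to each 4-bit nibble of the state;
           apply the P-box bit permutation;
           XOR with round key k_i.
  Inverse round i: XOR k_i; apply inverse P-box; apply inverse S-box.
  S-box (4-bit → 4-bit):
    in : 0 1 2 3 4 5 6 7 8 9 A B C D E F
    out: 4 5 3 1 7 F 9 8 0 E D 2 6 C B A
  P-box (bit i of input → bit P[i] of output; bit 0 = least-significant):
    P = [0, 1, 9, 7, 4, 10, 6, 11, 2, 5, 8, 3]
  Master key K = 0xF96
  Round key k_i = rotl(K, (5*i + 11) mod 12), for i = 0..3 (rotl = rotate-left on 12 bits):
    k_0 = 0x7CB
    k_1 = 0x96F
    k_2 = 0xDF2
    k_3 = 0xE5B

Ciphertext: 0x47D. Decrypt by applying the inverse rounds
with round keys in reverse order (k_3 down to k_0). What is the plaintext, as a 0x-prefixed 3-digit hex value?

0xB49

s_0 = ciphertext = 0x47D
s_1 = InvRound(s_0, k_3) = 0x27C
s_2 = InvRound(s_1, k_2) = 0xAF9
s_3 = InvRound(s_2, k_1) = 0x139
s_4 = InvRound(s_3, k_0) = 0xB49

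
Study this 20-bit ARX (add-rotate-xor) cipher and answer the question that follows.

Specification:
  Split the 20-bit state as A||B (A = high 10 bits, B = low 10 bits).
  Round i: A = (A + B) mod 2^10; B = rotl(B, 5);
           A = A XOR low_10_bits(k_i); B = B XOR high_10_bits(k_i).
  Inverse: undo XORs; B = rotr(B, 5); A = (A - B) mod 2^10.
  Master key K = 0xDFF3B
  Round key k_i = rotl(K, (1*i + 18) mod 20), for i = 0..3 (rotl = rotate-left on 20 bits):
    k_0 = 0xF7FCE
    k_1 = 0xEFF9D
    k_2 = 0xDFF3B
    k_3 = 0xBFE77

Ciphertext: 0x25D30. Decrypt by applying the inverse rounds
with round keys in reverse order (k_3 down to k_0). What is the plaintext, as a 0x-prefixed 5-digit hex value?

s_0 = ciphertext = 0x25D30
s_1 = InvRound(s_0, k_3) = 0x389FE
s_2 = InvRound(s_1, k_2) = 0xE9434
s_3 = InvRound(s_2, k_1) = 0xAF17C
s_4 = InvRound(s_3, k_0) = 0x3F475

0x3F475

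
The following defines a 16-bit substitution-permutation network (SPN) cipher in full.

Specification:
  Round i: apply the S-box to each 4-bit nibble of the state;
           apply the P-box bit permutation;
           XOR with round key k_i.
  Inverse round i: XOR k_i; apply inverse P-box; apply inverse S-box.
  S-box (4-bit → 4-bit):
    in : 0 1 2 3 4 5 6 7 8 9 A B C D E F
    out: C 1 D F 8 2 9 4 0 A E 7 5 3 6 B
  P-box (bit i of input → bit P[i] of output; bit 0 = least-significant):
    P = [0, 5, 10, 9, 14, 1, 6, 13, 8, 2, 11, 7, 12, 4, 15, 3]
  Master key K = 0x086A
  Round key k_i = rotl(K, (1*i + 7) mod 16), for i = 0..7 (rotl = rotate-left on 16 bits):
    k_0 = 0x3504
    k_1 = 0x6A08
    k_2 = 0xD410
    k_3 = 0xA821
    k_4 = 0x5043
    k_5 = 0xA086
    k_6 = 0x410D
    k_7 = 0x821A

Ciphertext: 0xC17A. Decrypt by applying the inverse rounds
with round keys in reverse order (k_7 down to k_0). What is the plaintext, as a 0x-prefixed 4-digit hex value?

s_0 = ciphertext = 0xC17A
s_1 = InvRound(s_0, k_7) = 0x81C9
s_2 = InvRound(s_1, k_6) = 0x79C8
s_3 = InvRound(s_2, k_5) = 0x2BB8
s_4 = InvRound(s_3, k_4) = 0xF23F
s_5 = InvRound(s_4, k_3) = 0xFED4
s_6 = InvRound(s_5, k_2) = 0x8A04
s_7 = InvRound(s_6, k_1) = 0x0568
s_8 = InvRound(s_7, k_0) = 0x6505

0x6505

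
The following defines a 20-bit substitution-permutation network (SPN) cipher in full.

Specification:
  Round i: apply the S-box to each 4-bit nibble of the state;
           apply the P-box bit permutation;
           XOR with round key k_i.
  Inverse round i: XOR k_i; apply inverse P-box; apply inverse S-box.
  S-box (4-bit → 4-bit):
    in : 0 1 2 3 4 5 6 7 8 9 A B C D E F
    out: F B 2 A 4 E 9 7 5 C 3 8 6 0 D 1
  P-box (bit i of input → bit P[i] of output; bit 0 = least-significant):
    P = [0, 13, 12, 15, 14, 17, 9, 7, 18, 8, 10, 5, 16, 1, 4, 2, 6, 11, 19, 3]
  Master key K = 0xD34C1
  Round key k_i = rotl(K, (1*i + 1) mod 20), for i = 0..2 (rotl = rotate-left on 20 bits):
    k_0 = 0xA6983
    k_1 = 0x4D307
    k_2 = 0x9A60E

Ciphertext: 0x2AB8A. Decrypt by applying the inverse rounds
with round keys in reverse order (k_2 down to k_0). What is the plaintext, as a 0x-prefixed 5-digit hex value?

s_0 = ciphertext = 0x2AB8A
s_1 = InvRound(s_0, k_2) = 0xC6C3D
s_2 = InvRound(s_1, k_1) = 0x5C545
s_3 = InvRound(s_2, k_0) = 0x71833

0x71833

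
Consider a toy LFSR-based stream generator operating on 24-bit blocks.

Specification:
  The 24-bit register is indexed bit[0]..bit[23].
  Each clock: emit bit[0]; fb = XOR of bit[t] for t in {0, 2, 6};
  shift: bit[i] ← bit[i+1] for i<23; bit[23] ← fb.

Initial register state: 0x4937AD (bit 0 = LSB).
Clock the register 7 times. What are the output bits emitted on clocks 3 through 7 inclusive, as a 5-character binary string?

11010

reg_0 = 0x4937AD
clock 1: out=1, reg = 0x249BD6
clock 2: out=0, reg = 0x124DEB
clock 3: out=1, reg = 0x0926F5
clock 4: out=1, reg = 0x84937A
clock 5: out=0, reg = 0xC249BD
clock 6: out=1, reg = 0x6124DE
clock 7: out=0, reg = 0x30926F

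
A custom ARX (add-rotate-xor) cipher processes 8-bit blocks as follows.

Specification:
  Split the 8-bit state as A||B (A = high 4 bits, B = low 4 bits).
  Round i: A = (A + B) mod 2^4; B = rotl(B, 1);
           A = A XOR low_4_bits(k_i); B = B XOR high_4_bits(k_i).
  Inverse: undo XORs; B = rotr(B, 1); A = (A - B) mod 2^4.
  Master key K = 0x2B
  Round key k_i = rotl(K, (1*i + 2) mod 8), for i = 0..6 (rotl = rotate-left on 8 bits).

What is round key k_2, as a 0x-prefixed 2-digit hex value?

0xB2

K = 0x2B
k_0 = rotl(K, (1*0+2) mod 8) = rotl(K, 2) = 0xAC
k_1 = rotl(K, (1*1+2) mod 8) = rotl(K, 3) = 0x59
k_2 = rotl(K, (1*2+2) mod 8) = rotl(K, 4) = 0xB2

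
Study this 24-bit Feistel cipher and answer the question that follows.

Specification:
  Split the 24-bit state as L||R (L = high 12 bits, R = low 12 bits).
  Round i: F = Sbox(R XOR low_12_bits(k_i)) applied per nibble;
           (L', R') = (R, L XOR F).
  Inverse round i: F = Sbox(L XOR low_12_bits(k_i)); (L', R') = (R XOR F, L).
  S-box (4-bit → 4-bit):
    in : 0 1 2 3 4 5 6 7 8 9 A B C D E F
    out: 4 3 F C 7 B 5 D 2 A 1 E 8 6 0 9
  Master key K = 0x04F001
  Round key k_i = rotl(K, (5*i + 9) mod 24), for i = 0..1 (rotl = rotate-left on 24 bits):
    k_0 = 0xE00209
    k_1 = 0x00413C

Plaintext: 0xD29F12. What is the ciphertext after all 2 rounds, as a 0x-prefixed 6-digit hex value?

s_0 = plaintext = 0xD29F12
s_1 = Round(s_0, k_0) = 0xF12B17
s_2 = Round(s_1, k_1) = 0xB17EEC

0xB17EEC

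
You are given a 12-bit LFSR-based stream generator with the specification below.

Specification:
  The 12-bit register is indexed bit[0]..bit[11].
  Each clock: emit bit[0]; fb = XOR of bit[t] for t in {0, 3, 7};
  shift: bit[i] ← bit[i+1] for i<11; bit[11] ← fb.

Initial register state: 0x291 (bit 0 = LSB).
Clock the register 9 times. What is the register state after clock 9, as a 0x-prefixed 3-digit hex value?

reg_0 = 0x291
clock 1: out=1, reg = 0x148
clock 2: out=0, reg = 0x8A4
clock 3: out=0, reg = 0xC52
clock 4: out=0, reg = 0x629
clock 5: out=1, reg = 0x314
clock 6: out=0, reg = 0x18A
clock 7: out=0, reg = 0x0C5
clock 8: out=1, reg = 0x062
clock 9: out=0, reg = 0x031

0x031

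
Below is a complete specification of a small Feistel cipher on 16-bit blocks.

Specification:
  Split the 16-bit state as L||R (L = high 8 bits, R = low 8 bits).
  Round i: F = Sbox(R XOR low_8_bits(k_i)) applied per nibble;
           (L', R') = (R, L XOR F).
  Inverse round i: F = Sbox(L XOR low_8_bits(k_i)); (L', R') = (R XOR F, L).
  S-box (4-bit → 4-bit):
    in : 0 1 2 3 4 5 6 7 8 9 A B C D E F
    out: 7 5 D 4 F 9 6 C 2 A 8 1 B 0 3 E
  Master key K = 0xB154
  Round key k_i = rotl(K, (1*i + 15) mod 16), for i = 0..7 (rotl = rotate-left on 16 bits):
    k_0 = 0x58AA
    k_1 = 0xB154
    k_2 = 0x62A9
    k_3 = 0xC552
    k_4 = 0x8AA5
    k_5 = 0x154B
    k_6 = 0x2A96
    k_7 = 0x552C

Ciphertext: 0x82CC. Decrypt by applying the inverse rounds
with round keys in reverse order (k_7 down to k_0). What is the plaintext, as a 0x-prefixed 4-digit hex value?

0xC8B1

s_0 = ciphertext = 0x82CC
s_1 = InvRound(s_0, k_7) = 0x4F82
s_2 = InvRound(s_1, k_6) = 0x884F
s_3 = InvRound(s_2, k_5) = 0xFB88
s_4 = InvRound(s_3, k_4) = 0x1BFB
s_5 = InvRound(s_4, k_3) = 0x011B
s_6 = InvRound(s_5, k_2) = 0x9901
s_7 = InvRound(s_6, k_1) = 0xB199
s_8 = InvRound(s_7, k_0) = 0xC8B1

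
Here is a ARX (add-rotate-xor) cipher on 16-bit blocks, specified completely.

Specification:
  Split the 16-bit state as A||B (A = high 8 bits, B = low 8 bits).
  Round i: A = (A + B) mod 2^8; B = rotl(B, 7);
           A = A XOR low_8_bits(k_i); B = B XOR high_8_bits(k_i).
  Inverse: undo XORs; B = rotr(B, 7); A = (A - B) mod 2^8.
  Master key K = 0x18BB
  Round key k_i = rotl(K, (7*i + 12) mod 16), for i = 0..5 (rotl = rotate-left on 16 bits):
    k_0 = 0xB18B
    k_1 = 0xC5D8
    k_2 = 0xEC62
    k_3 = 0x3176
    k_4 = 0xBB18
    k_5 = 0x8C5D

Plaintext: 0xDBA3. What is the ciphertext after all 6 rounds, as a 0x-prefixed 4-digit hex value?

s_0 = plaintext = 0xDBA3
s_1 = Round(s_0, k_0) = 0xF560
s_2 = Round(s_1, k_1) = 0x8DF5
s_3 = Round(s_2, k_2) = 0xE016
s_4 = Round(s_3, k_3) = 0x803A
s_5 = Round(s_4, k_4) = 0xA2A6
s_6 = Round(s_5, k_5) = 0x15DF

0x15DF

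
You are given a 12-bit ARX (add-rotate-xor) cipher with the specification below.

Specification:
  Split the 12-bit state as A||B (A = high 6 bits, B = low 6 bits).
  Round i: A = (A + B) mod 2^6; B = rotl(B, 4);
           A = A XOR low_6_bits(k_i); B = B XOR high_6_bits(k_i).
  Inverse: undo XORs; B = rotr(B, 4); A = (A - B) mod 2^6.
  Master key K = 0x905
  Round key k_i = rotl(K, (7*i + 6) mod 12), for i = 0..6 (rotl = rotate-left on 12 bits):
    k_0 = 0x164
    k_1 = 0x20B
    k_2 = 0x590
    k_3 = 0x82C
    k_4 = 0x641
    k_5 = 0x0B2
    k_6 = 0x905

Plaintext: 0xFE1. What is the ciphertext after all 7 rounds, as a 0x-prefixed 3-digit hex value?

0x399

s_0 = plaintext = 0xFE1
s_1 = Round(s_0, k_0) = 0x11D
s_2 = Round(s_1, k_1) = 0xA9F
s_3 = Round(s_2, k_2) = 0x661
s_4 = Round(s_3, k_3) = 0x5B8
s_5 = Round(s_4, k_4) = 0x3D7
s_6 = Round(s_5, k_5) = 0x537
s_7 = Round(s_6, k_6) = 0x399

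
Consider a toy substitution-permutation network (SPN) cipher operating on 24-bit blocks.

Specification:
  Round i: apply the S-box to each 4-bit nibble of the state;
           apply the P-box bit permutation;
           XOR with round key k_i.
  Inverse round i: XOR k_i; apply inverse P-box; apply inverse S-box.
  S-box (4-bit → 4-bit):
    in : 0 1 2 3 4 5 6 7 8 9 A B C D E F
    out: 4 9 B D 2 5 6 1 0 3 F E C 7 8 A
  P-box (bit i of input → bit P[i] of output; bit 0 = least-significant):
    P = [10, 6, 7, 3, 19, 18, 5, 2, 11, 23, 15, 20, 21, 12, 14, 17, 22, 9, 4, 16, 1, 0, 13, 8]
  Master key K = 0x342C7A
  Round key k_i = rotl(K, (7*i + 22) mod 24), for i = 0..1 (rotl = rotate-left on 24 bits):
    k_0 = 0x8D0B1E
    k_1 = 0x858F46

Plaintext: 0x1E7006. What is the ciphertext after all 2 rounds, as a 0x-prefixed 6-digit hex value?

s_0 = plaintext = 0x1E7006
s_1 = Round(s_0, k_0) = 0xAC8AFC
s_2 = Round(s_1, k_1) = 0x1026D9

0x1026D9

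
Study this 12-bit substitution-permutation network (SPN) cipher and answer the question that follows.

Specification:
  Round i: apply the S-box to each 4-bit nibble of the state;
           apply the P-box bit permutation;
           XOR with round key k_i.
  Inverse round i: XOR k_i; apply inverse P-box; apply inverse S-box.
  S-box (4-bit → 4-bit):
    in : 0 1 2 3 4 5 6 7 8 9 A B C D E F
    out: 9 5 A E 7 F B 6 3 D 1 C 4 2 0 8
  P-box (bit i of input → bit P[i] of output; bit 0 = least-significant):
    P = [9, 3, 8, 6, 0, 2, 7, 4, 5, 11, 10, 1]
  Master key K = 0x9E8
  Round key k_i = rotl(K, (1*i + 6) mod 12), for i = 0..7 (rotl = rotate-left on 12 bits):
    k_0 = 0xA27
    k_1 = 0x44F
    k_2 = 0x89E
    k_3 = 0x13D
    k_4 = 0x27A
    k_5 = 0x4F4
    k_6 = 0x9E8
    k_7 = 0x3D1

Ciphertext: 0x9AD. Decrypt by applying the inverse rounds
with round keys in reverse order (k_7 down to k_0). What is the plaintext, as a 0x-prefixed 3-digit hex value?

s_0 = ciphertext = 0x9AD
s_1 = InvRound(s_0, k_7) = 0x826
s_2 = InvRound(s_1, k_6) = 0xF73
s_3 = InvRound(s_2, k_5) = 0x241
s_4 = InvRound(s_3, k_4) = 0x00D
s_5 = InvRound(s_4, k_3) = 0xAFC
s_6 = InvRound(s_5, k_2) = 0x0E0
s_7 = InvRound(s_6, k_1) = 0x94D
s_8 = InvRound(s_7, k_0) = 0x0E5

0x0E5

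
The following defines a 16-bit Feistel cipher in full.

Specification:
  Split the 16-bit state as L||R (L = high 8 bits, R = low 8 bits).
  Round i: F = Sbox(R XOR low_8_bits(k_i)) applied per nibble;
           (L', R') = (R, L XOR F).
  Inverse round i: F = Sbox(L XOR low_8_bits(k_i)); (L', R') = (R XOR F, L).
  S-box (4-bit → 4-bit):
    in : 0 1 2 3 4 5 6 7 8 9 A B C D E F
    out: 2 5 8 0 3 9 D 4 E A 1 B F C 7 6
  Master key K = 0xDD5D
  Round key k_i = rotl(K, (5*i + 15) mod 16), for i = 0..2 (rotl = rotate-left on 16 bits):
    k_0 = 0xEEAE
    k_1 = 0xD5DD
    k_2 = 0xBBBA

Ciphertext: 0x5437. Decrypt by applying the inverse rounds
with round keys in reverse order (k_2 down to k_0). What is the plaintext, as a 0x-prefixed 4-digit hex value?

s_0 = ciphertext = 0x5437
s_1 = InvRound(s_0, k_2) = 0x4054
s_2 = InvRound(s_1, k_1) = 0xF840
s_3 = InvRound(s_2, k_0) = 0xDDF8

0xDDF8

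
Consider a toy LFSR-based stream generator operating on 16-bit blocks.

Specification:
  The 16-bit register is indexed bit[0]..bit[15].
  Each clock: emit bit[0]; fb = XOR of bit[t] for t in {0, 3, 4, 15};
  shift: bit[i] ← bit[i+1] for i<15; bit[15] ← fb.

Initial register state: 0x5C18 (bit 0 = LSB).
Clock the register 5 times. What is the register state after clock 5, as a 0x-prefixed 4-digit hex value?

reg_0 = 0x5C18
clock 1: out=0, reg = 0x2E0C
clock 2: out=0, reg = 0x9706
clock 3: out=0, reg = 0xCB83
clock 4: out=1, reg = 0x65C1
clock 5: out=1, reg = 0xB2E0

0xB2E0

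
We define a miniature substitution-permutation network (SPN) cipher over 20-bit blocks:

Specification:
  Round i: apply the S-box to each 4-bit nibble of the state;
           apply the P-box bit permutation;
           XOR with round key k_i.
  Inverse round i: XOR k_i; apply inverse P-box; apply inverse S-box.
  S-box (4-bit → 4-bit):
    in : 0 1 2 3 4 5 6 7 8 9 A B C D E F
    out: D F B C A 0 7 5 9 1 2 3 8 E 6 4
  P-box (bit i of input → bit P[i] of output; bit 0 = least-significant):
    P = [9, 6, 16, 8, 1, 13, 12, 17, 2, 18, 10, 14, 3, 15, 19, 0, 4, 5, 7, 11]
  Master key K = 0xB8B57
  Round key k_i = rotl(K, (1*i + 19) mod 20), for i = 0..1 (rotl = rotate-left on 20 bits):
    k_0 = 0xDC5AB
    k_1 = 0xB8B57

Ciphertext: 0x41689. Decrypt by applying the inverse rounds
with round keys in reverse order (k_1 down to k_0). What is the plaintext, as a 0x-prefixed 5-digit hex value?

s_0 = ciphertext = 0x41689
s_1 = InvRound(s_0, k_1) = 0x0660D
s_2 = InvRound(s_1, k_0) = 0xEEBB0

0xEEBB0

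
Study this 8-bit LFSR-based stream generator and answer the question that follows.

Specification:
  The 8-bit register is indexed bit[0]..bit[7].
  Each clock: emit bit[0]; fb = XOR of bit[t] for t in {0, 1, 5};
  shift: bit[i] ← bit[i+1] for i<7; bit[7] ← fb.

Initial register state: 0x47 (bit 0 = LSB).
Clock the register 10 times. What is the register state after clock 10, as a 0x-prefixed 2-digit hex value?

0xF5

reg_0 = 0x47
clock 1: out=1, reg = 0x23
clock 2: out=1, reg = 0x91
clock 3: out=1, reg = 0xC8
clock 4: out=0, reg = 0x64
clock 5: out=0, reg = 0xB2
clock 6: out=0, reg = 0x59
clock 7: out=1, reg = 0xAC
clock 8: out=0, reg = 0xD6
clock 9: out=0, reg = 0xEB
clock 10: out=1, reg = 0xF5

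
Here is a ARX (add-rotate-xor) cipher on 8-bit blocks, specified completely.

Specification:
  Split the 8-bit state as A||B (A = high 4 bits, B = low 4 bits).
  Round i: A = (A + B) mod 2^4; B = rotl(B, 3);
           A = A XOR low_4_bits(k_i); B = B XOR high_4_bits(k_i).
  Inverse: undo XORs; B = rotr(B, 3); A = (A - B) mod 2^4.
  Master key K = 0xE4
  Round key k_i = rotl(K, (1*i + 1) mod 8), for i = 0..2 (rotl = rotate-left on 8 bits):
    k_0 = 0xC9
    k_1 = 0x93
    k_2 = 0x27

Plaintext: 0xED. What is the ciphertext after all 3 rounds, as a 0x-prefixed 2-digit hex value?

s_0 = plaintext = 0xED
s_1 = Round(s_0, k_0) = 0x22
s_2 = Round(s_1, k_1) = 0x78
s_3 = Round(s_2, k_2) = 0x86

0x86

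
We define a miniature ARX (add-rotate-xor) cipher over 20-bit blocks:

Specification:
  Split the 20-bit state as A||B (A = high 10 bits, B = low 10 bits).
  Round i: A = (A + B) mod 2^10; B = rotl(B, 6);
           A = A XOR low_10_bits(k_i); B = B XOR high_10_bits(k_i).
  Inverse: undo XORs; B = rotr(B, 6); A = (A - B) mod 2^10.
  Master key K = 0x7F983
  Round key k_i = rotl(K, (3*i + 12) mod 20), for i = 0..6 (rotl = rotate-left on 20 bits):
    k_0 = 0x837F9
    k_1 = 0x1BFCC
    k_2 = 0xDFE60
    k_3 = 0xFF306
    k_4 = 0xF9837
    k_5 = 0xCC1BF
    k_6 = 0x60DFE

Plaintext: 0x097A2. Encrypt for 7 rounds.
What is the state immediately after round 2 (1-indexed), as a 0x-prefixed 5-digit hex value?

0x4E584

s_0 = plaintext = 0x097A2
s_1 = Round(s_0, k_0) = 0x0FAB7
s_2 = Round(s_1, k_1) = 0x4E584
s_3 = Round(s_2, k_2) = 0x37667
s_4 = Round(s_3, k_3) = 0x10A1A
s_5 = Round(s_4, k_4) = 0x9AD47
s_6 = Round(s_5, k_5) = 0x836E4
s_7 = Round(s_6, k_6) = 0x43CAD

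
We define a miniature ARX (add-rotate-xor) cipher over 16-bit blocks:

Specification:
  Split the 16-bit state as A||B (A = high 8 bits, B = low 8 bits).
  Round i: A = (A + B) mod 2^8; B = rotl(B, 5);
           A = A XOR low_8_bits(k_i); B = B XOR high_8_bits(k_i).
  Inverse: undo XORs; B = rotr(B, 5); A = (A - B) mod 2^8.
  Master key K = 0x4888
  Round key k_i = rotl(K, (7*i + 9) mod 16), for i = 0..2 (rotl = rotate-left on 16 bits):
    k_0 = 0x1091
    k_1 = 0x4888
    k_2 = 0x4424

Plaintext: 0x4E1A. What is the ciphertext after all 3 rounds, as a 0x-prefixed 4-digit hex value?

s_0 = plaintext = 0x4E1A
s_1 = Round(s_0, k_0) = 0xF953
s_2 = Round(s_1, k_1) = 0xC422
s_3 = Round(s_2, k_2) = 0xC200

0xC200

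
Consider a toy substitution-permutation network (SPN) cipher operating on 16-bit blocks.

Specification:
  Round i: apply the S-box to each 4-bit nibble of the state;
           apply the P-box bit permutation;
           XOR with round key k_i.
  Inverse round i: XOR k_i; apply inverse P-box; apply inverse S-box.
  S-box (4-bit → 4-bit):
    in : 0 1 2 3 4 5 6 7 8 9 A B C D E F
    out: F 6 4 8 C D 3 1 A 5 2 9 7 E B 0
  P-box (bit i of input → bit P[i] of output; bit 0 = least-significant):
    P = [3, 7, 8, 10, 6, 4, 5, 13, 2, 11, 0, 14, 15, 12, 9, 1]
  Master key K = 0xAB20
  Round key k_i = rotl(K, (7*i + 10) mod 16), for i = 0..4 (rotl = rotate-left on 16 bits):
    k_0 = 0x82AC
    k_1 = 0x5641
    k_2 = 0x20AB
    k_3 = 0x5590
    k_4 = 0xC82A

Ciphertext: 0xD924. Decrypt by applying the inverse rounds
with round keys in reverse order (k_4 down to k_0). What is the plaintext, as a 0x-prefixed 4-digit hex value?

s_0 = ciphertext = 0xD924
s_1 = InvRound(s_0, k_4) = 0x87F9
s_2 = InvRound(s_1, k_3) = 0xC497
s_3 = InvRound(s_2, k_2) = 0x7BDB
s_4 = InvRound(s_3, k_1) = 0x3A80
s_5 = InvRound(s_4, k_0) = 0x6647

0x6647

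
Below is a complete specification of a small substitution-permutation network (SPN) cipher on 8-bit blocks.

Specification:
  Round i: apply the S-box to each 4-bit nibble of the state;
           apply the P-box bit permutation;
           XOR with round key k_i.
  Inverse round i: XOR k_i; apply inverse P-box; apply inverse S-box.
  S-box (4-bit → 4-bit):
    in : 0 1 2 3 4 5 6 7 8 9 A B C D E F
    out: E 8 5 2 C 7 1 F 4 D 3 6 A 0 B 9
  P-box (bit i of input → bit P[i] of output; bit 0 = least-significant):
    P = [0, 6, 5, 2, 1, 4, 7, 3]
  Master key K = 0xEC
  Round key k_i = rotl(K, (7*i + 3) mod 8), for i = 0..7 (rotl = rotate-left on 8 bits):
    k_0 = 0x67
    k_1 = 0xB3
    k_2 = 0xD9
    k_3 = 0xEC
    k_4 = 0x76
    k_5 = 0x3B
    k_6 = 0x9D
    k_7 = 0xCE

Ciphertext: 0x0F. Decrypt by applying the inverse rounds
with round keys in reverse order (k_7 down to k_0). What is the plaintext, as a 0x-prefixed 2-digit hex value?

0xD4

s_0 = ciphertext = 0x0F
s_1 = InvRound(s_0, k_7) = 0x8A
s_2 = InvRound(s_1, k_6) = 0xAF
s_3 = InvRound(s_2, k_5) = 0xB1
s_4 = InvRound(s_3, k_4) = 0x2E
s_5 = InvRound(s_4, k_3) = 0x23
s_6 = InvRound(s_5, k_2) = 0x7B
s_7 = InvRound(s_6, k_1) = 0x43
s_8 = InvRound(s_7, k_0) = 0xD4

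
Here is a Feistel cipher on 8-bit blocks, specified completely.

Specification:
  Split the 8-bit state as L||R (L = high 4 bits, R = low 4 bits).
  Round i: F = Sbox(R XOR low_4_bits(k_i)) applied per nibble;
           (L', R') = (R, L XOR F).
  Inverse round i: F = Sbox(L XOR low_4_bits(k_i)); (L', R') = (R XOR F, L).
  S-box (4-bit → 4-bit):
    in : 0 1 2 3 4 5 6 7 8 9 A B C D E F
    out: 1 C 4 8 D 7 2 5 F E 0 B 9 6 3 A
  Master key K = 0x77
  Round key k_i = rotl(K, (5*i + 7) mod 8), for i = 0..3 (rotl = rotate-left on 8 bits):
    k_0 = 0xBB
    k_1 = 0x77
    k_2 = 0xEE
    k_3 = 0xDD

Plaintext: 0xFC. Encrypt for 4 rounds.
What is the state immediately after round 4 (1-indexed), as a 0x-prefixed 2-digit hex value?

s_0 = plaintext = 0xFC
s_1 = Round(s_0, k_0) = 0xCA
s_2 = Round(s_1, k_1) = 0xAA
s_3 = Round(s_2, k_2) = 0xA7
s_4 = Round(s_3, k_3) = 0x7A

0x7A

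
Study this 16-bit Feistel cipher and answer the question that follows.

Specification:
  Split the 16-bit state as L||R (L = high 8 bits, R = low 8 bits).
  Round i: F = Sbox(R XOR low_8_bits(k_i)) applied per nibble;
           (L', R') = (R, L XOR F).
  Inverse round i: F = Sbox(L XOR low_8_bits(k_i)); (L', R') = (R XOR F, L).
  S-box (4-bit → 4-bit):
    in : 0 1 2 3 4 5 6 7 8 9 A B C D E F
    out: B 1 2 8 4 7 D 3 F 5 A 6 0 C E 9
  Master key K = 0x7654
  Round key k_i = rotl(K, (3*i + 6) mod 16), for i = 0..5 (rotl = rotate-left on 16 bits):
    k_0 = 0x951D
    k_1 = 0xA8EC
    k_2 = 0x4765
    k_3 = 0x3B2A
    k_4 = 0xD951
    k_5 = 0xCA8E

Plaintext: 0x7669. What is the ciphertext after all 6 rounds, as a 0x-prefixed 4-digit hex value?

0xB043

s_0 = plaintext = 0x7669
s_1 = Round(s_0, k_0) = 0x6942
s_2 = Round(s_1, k_1) = 0x42C7
s_3 = Round(s_2, k_2) = 0xC7E0
s_4 = Round(s_3, k_3) = 0xE0CD
s_5 = Round(s_4, k_4) = 0xCDB0
s_6 = Round(s_5, k_5) = 0xB043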